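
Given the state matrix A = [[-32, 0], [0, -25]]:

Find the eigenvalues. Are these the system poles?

For diagonal matrix, eigenvalues are diagonal entries: λ₁ = -32, λ₂ = -25. Eigenvalues of A = system poles.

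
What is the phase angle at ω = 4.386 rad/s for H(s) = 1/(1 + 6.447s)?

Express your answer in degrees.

Phase = -arctan(ωτ) = -arctan(4.386 × 6.447) = -88.0°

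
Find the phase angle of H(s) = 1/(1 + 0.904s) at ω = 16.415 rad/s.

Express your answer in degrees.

Phase = -arctan(ωτ) = -arctan(16.415 × 0.904) = -86.1°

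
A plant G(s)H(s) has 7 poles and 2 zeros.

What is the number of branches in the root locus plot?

Root locus has n branches where n = number of poles = 7.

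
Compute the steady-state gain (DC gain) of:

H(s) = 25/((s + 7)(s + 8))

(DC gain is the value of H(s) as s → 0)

DC gain = H(0) = 25/(7 × 8) = 25/56 = 0.4464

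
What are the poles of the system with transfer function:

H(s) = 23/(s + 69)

Pole is where denominator = 0: s + 69 = 0, so s = -69.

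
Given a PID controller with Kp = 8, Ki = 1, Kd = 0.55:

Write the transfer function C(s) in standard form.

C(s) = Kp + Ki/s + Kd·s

Substituting values: C(s) = 8 + 1/s + 0.55s = (0.55s² + 8s + 1)/s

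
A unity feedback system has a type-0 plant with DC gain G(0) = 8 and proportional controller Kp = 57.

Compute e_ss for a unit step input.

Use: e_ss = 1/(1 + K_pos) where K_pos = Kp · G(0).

K_pos = Kp · G(0) = 57 × 8 = 456. e_ss = 1/(1 + 456) = 0.0022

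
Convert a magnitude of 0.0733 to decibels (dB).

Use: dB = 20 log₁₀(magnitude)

dB = 20 log₁₀(0.0733) = -22.7 dB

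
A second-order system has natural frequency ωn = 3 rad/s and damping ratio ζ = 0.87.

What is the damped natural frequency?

ωd = ωn√(1 - ζ²) = 3√(1 - 0.87²) = 1.48 rad/s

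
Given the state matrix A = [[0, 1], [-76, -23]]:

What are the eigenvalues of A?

det(A - λI) = λ² - (-23)λ + 76 = (λ - (-4))(λ - (-19)). Eigenvalues: -4, -19.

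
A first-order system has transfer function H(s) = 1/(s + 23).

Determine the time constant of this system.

For H(s) = 1/(s + 1/τ), the pole is at -1/τ = -23, so τ = 1/23 = 0.0435 s.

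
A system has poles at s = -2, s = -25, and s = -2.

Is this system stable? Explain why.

All poles are in the left half-plane. System is stable.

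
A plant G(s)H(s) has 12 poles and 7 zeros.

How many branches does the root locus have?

Root locus has n branches where n = number of poles = 12.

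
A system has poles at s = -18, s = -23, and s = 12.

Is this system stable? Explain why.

Pole(s) at s = 12 are not in the left half-plane. System is unstable.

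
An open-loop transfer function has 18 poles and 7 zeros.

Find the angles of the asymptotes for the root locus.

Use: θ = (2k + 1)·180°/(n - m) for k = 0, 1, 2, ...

n - m = 18 - 7 = 11. Angles: θk = (2k + 1)·180°/11 = 16.36°, 49.09°, 81.82°, 114.55°, 147.27°, 180°, 212.73°, 245.45°, 278.18°, 310.91°, 343.64°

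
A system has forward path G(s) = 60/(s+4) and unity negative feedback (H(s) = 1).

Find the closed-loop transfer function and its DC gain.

T(s) = G/(1+GH) = [60/(s+4)] / [1 + 60/(s+4)] = 60/(s+4+60) = 60/(s+64). DC gain = 60/64 = 0.9375.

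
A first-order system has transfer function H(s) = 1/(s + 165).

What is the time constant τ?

For H(s) = 1/(s + 1/τ), the pole is at -1/τ = -165, so τ = 1/165 = 0.0061 s.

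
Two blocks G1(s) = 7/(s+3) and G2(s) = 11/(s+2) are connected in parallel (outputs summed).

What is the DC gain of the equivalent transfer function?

Parallel: G_eq = G1 + G2. DC gain = G1(0) + G2(0) = 7/3 + 11/2 = 2.3333 + 5.5 = 7.8333.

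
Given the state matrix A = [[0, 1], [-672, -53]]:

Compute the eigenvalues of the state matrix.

det(A - λI) = λ² - (-53)λ + 672 = (λ - (-32))(λ - (-21)). Eigenvalues: -32, -21.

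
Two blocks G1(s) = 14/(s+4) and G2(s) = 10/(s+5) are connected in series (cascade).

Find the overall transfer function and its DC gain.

Series: multiply transfer functions. G_eq = 14/(s+4) × 10/(s+5) = 140/((s+4)(s+5)). DC gain = 140/(4×5) = 7.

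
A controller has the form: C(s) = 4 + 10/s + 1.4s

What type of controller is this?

This is a Proportional-Integral-Derivative (PID) controller.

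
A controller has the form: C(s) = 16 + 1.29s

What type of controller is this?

This is a Proportional-Derivative (PD) controller.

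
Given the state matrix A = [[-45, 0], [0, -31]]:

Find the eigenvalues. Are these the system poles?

For diagonal matrix, eigenvalues are diagonal entries: λ₁ = -45, λ₂ = -31. Eigenvalues of A = system poles.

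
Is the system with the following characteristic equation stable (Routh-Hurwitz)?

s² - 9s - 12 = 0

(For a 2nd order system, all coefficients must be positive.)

Coefficients: 1, -9, -12. b=-9, c=-12 not positive, so system is unstable.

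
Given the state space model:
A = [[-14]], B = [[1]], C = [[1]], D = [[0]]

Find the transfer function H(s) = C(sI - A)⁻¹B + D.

(sI - A)⁻¹ = 1/(s + 14). H(s) = 1 × 1/(s + 14) + 0 = 1/(s + 14).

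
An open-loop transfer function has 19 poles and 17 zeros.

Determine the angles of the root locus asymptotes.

n - m = 19 - 17 = 2. Angles: θk = (2k + 1)·180°/2 = 90°, 270°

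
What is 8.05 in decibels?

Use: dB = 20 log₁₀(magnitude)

dB = 20 log₁₀(8.05) = 18.1 dB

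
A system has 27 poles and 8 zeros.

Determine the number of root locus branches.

Root locus has n branches where n = number of poles = 27.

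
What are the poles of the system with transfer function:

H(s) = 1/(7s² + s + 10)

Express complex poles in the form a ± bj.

Discriminant = 1² - 4×7×10 = 1 - 280 = -279 < 0, so the poles are a complex conjugate pair s = (-1 ± j√279)/(2×7). Real part = -1/(2×7) = -1/14 ≈ -0.0714; imaginary part = ±√279/(2×7) ≈ 1.1931. Poles: s = -0.0714 ± 1.1931j.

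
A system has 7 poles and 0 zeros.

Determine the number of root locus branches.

Root locus has n branches where n = number of poles = 7.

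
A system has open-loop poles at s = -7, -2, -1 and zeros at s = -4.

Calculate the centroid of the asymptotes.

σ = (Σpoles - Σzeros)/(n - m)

σ = (Σpoles - Σzeros)/(n - m) = (-10 - (-4))/(3 - 1) = -6/2 = -3.0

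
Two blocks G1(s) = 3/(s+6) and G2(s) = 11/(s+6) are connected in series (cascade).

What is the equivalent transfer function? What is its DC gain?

Series: multiply transfer functions. G_eq = 3/(s+6) × 11/(s+6) = 33/((s+6)(s+6)). DC gain = 33/(6×6) = 0.9167.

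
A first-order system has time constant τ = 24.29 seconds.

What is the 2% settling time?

For first-order system, 2% settling time ≈ 4τ = 4 × 24.29 = 97.16 s.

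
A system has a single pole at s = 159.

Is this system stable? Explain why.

Pole at s = 159 is in the right half-plane. Unstable.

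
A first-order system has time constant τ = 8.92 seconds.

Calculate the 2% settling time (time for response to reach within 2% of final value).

For first-order system, 2% settling time ≈ 4τ = 4 × 8.92 = 35.68 s.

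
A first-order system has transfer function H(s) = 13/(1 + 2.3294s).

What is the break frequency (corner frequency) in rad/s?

Corner frequency = 1/τ = 1/2.3294 = 0.429 rad/s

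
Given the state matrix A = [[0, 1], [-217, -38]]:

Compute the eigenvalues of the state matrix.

det(A - λI) = λ² - (-38)λ + 217 = (λ - (-7))(λ - (-31)). Eigenvalues: -7, -31.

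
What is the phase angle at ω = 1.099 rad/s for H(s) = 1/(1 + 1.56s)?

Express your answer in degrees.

Phase = -arctan(ωτ) = -arctan(1.099 × 1.56) = -59.7°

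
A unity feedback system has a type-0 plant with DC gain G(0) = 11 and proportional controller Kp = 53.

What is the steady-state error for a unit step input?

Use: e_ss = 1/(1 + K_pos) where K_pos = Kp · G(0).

K_pos = Kp · G(0) = 53 × 11 = 583. e_ss = 1/(1 + 583) = 0.0017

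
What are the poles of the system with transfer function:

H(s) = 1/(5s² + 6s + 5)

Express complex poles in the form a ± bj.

Discriminant = 6² - 4×5×5 = 36 - 100 = -64 < 0, so the poles are a complex conjugate pair s = (-6 ± j√64)/(2×5). Real part = -6/(2×5) = -6/10 = -0.6; imaginary part = ±√64/(2×5) = 8/10 = 0.8. Poles: s = -0.6 ± 0.8j.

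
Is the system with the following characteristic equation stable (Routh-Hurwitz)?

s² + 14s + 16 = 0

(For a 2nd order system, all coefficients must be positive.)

Coefficients: 1, 14, 16. All positive, so system is stable.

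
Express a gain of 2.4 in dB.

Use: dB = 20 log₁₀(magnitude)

dB = 20 log₁₀(2.4) = 7.6 dB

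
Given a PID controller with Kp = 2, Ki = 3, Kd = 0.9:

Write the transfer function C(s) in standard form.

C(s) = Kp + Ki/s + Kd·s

Substituting values: C(s) = 2 + 3/s + 0.9s = (0.9s² + 2s + 3)/s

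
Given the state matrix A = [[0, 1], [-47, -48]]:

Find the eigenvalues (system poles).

det(A - λI) = λ² - (-48)λ + 47 = (λ - (-1))(λ - (-47)). Eigenvalues: -1, -47.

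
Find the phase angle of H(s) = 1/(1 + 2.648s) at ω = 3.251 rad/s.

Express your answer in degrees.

Phase = -arctan(ωτ) = -arctan(3.251 × 2.648) = -83.4°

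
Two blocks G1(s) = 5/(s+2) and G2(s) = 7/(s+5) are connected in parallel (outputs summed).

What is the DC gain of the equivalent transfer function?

Parallel: G_eq = G1 + G2. DC gain = G1(0) + G2(0) = 5/2 + 7/5 = 2.5 + 1.4 = 3.9.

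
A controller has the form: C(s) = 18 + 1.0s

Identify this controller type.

This is a Proportional-Derivative (PD) controller.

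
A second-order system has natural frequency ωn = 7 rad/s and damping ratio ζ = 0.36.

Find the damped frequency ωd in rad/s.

ωd = ωn√(1 - ζ²) = 7√(1 - 0.36²) = 6.53 rad/s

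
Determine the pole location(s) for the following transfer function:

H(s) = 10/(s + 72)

Pole is where denominator = 0: s + 72 = 0, so s = -72.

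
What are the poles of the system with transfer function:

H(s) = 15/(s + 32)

Pole is where denominator = 0: s + 32 = 0, so s = -32.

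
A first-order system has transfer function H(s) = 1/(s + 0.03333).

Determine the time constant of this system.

For H(s) = 1/(s + 1/τ), the pole is at -1/τ = -0.03333, so τ = 1/0.03333 = 30 s.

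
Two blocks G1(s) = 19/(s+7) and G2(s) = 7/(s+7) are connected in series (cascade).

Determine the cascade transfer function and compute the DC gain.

Series: multiply transfer functions. G_eq = 19/(s+7) × 7/(s+7) = 133/((s+7)(s+7)). DC gain = 133/(7×7) = 2.7143.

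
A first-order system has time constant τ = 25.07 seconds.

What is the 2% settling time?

For first-order system, 2% settling time ≈ 4τ = 4 × 25.07 = 100.28 s.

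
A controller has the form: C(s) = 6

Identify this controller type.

This is a Proportional (P) controller.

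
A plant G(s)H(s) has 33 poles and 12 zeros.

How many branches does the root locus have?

Root locus has n branches where n = number of poles = 33.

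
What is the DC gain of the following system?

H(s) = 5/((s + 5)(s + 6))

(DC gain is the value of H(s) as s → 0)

DC gain = H(0) = 5/(5 × 6) = 5/30 = 0.1667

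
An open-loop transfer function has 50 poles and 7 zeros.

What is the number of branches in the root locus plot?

Root locus has n branches where n = number of poles = 50.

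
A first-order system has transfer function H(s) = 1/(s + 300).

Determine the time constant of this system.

For H(s) = 1/(s + 1/τ), the pole is at -1/τ = -300, so τ = 1/300 = 0.0033 s.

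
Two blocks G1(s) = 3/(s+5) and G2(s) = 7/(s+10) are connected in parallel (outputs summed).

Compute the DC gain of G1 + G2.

Parallel: G_eq = G1 + G2. DC gain = G1(0) + G2(0) = 3/5 + 7/10 = 0.6 + 0.7 = 1.3.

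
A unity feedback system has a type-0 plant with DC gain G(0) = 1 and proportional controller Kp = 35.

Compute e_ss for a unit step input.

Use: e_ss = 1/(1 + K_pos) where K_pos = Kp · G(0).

K_pos = Kp · G(0) = 35 × 1 = 35. e_ss = 1/(1 + 35) = 0.0278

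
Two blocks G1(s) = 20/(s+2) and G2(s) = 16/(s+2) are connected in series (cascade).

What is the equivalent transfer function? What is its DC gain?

Series: multiply transfer functions. G_eq = 20/(s+2) × 16/(s+2) = 320/((s+2)(s+2)). DC gain = 320/(2×2) = 80.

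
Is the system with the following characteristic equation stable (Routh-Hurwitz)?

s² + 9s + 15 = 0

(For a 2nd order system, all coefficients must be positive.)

Coefficients: 1, 9, 15. All positive, so system is stable.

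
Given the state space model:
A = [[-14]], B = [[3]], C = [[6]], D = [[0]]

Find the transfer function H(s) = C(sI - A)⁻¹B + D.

(sI - A)⁻¹ = 1/(s + 14). H(s) = 6 × 3/(s + 14) + 0 = 18/(s + 14).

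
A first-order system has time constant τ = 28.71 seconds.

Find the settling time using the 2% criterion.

For first-order system, 2% settling time ≈ 4τ = 4 × 28.71 = 114.84 s.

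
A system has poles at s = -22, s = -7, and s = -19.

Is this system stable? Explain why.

All poles are in the left half-plane. System is stable.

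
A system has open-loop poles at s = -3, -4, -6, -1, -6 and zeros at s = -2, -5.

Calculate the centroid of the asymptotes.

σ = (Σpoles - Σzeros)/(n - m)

σ = (Σpoles - Σzeros)/(n - m) = (-20 - (-7))/(5 - 2) = -13/3 = -4.33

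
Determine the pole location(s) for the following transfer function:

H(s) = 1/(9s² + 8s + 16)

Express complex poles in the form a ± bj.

Discriminant = 8² - 4×9×16 = 64 - 576 = -512 < 0, so the poles are a complex conjugate pair s = (-8 ± j√512)/(2×9). Real part = -8/(2×9) = -8/18 ≈ -0.4444; imaginary part = ±√512/(2×9) ≈ 1.2571. Poles: s = -0.4444 ± 1.2571j.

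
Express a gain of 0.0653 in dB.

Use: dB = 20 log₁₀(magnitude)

dB = 20 log₁₀(0.0653) = -23.7 dB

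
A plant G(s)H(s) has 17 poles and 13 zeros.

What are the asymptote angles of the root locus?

n - m = 17 - 13 = 4. Angles: θk = (2k + 1)·180°/4 = 45°, 135°, 225°, 315°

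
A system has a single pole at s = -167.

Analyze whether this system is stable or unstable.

Pole at s = -167 is in the left half-plane. Stable.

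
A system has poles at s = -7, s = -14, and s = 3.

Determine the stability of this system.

Pole(s) at s = 3 are not in the left half-plane. System is unstable.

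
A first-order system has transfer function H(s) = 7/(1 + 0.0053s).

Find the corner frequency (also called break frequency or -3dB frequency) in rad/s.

Corner frequency = 1/τ = 1/0.0053 = 188.679 rad/s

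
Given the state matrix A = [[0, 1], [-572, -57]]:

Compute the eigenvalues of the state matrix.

det(A - λI) = λ² - (-57)λ + 572 = (λ - (-44))(λ - (-13)). Eigenvalues: -44, -13.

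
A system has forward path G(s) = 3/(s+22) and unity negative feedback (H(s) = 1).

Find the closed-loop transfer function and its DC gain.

T(s) = G/(1+GH) = [3/(s+22)] / [1 + 3/(s+22)] = 3/(s+22+3) = 3/(s+25). DC gain = 3/25 = 0.12.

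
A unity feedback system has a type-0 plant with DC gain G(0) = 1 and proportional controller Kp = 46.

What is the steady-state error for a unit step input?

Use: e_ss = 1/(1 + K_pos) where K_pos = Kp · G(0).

K_pos = Kp · G(0) = 46 × 1 = 46. e_ss = 1/(1 + 46) = 0.0213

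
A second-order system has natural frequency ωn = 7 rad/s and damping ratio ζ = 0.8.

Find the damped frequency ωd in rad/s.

ωd = ωn√(1 - ζ²) = 7√(1 - 0.8²) = 4.2 rad/s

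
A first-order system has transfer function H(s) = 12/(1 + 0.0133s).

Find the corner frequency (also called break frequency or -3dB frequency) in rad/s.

Corner frequency = 1/τ = 1/0.0133 = 75.188 rad/s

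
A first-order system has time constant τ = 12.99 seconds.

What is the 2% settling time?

For first-order system, 2% settling time ≈ 4τ = 4 × 12.99 = 51.96 s.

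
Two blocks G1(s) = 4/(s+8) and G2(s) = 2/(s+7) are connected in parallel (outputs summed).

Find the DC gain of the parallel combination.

Parallel: G_eq = G1 + G2. DC gain = G1(0) + G2(0) = 4/8 + 2/7 = 0.5 + 0.2857 = 0.7857.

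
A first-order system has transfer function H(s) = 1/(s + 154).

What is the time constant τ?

For H(s) = 1/(s + 1/τ), the pole is at -1/τ = -154, so τ = 1/154 = 0.0065 s.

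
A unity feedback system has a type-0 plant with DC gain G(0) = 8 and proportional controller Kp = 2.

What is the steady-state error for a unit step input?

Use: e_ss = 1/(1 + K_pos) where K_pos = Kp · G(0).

K_pos = Kp · G(0) = 2 × 8 = 16. e_ss = 1/(1 + 16) = 0.0588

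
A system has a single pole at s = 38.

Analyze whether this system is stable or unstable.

Pole at s = 38 is in the right half-plane. Unstable.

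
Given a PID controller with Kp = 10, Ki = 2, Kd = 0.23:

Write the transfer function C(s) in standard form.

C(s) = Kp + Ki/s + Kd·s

Substituting values: C(s) = 10 + 2/s + 0.23s = (0.23s² + 10s + 2)/s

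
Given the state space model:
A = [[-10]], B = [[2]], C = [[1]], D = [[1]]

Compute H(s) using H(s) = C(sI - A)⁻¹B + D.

(sI - A)⁻¹ = 1/(s + 10). H(s) = 1×2/(s + 10) + 1 = (s + 12)/(s + 10).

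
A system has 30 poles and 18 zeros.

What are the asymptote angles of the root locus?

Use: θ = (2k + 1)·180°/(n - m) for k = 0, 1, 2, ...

n - m = 30 - 18 = 12. Angles: θk = (2k + 1)·180°/12 = 15°, 45°, 75°, 105°, 135°, 165°, 195°, 225°, 255°, 285°, 315°, 345°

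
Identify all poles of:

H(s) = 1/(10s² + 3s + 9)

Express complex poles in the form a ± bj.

Discriminant = 3² - 4×10×9 = 9 - 360 = -351 < 0, so the poles are a complex conjugate pair s = (-3 ± j√351)/(2×10). Real part = -3/(2×10) = -3/20 = -0.15; imaginary part = ±√351/(2×10) ≈ 0.9367. Poles: s = -0.15 ± 0.9367j.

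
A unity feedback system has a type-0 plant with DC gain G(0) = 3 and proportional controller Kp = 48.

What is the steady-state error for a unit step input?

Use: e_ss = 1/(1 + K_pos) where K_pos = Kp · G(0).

K_pos = Kp · G(0) = 48 × 3 = 144. e_ss = 1/(1 + 144) = 0.0069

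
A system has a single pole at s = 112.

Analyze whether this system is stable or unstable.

Pole at s = 112 is in the right half-plane. Unstable.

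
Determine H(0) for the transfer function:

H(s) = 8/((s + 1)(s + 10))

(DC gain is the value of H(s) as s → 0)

DC gain = H(0) = 8/(1 × 10) = 8/10 = 0.8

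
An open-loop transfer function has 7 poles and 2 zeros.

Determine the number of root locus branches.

Root locus has n branches where n = number of poles = 7.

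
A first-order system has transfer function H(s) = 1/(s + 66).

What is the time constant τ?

For H(s) = 1/(s + 1/τ), the pole is at -1/τ = -66, so τ = 1/66 = 0.0152 s.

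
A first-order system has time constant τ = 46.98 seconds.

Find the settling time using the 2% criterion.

For first-order system, 2% settling time ≈ 4τ = 4 × 46.98 = 187.92 s.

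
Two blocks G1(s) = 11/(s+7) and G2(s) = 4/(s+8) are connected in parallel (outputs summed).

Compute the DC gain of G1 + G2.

Parallel: G_eq = G1 + G2. DC gain = G1(0) + G2(0) = 11/7 + 4/8 = 1.5714 + 0.5 = 2.0714.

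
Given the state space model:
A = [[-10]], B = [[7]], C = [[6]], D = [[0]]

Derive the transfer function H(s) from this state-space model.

(sI - A)⁻¹ = 1/(s + 10). H(s) = 6 × 7/(s + 10) + 0 = 42/(s + 10).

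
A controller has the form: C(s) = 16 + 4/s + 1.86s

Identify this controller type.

This is a Proportional-Integral-Derivative (PID) controller.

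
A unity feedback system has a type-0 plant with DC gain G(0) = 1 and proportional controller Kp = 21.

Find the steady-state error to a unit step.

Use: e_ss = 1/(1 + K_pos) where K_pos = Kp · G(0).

K_pos = Kp · G(0) = 21 × 1 = 21. e_ss = 1/(1 + 21) = 0.0455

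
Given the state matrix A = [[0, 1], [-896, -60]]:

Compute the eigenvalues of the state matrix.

det(A - λI) = λ² - (-60)λ + 896 = (λ - (-32))(λ - (-28)). Eigenvalues: -32, -28.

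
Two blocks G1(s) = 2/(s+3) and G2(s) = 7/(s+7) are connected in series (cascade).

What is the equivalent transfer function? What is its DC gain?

Series: multiply transfer functions. G_eq = 2/(s+3) × 7/(s+7) = 14/((s+3)(s+7)). DC gain = 14/(3×7) = 0.6667.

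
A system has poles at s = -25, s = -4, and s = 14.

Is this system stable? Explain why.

Pole(s) at s = 14 are not in the left half-plane. System is unstable.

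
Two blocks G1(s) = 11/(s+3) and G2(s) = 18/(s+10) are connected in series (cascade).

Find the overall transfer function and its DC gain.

Series: multiply transfer functions. G_eq = 11/(s+3) × 18/(s+10) = 198/((s+3)(s+10)). DC gain = 198/(3×10) = 6.6.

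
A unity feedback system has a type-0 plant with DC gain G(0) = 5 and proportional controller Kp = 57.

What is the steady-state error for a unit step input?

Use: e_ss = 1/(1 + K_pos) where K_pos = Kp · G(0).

K_pos = Kp · G(0) = 57 × 5 = 285. e_ss = 1/(1 + 285) = 0.0035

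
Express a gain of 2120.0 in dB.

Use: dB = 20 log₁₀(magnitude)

dB = 20 log₁₀(2120.0) = 66.5 dB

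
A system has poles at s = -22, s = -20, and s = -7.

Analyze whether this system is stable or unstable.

All poles are in the left half-plane. System is stable.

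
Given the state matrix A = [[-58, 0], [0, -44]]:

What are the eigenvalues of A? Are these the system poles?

For diagonal matrix, eigenvalues are diagonal entries: λ₁ = -58, λ₂ = -44. Eigenvalues of A = system poles.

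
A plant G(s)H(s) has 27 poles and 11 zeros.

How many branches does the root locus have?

Root locus has n branches where n = number of poles = 27.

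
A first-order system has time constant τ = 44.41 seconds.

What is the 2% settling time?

For first-order system, 2% settling time ≈ 4τ = 4 × 44.41 = 177.64 s.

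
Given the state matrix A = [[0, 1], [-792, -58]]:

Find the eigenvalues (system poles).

det(A - λI) = λ² - (-58)λ + 792 = (λ - (-22))(λ - (-36)). Eigenvalues: -22, -36.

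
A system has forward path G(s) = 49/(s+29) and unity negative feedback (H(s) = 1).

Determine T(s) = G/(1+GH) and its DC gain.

T(s) = G/(1+GH) = [49/(s+29)] / [1 + 49/(s+29)] = 49/(s+29+49) = 49/(s+78). DC gain = 49/78 = 0.6282.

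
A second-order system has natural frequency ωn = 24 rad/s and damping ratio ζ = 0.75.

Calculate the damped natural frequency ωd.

ωd = ωn√(1 - ζ²) = 24√(1 - 0.75²) = 15.87 rad/s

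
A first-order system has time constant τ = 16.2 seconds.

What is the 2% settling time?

For first-order system, 2% settling time ≈ 4τ = 4 × 16.2 = 64.8 s.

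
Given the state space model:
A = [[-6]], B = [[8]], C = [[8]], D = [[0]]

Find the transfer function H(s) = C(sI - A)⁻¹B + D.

(sI - A)⁻¹ = 1/(s + 6). H(s) = 8 × 8/(s + 6) + 0 = 64/(s + 6).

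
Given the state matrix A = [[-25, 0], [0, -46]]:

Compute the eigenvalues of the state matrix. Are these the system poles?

For diagonal matrix, eigenvalues are diagonal entries: λ₁ = -25, λ₂ = -46. Eigenvalues of A = system poles.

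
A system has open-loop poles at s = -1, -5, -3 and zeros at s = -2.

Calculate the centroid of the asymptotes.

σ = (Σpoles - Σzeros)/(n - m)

σ = (Σpoles - Σzeros)/(n - m) = (-9 - (-2))/(3 - 1) = -7/2 = -3.5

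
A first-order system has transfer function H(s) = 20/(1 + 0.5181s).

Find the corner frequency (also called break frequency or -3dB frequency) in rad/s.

Corner frequency = 1/τ = 1/0.5181 = 1.93 rad/s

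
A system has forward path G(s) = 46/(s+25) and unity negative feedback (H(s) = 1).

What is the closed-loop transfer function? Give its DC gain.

T(s) = G/(1+GH) = [46/(s+25)] / [1 + 46/(s+25)] = 46/(s+25+46) = 46/(s+71). DC gain = 46/71 = 0.6479.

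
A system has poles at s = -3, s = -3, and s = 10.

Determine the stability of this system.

Pole(s) at s = 10 are not in the left half-plane. System is unstable.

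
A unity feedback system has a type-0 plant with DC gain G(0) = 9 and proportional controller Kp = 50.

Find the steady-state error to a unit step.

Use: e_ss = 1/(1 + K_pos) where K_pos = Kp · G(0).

K_pos = Kp · G(0) = 50 × 9 = 450. e_ss = 1/(1 + 450) = 0.0022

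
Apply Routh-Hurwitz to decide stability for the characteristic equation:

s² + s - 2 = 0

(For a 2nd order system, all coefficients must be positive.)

Coefficients: 1, 1, -2. c=-2 not positive, so system is unstable.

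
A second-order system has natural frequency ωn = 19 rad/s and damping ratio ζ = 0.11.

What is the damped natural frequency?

ωd = ωn√(1 - ζ²) = 19√(1 - 0.11²) = 18.88 rad/s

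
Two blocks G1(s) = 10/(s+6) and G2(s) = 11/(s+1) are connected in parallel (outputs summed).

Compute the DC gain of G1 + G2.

Parallel: G_eq = G1 + G2. DC gain = G1(0) + G2(0) = 10/6 + 11/1 = 1.6667 + 11 = 12.6667.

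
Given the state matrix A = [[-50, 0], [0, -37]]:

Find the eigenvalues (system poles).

For diagonal matrix, eigenvalues are diagonal entries: λ₁ = -50, λ₂ = -37.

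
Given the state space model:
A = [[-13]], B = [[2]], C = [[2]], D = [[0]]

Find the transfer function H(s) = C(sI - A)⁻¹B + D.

(sI - A)⁻¹ = 1/(s + 13). H(s) = 2 × 2/(s + 13) + 0 = 4/(s + 13).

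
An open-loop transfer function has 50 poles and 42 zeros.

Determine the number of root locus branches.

Root locus has n branches where n = number of poles = 50.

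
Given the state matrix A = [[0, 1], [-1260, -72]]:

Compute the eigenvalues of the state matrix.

det(A - λI) = λ² - (-72)λ + 1260 = (λ - (-30))(λ - (-42)). Eigenvalues: -30, -42.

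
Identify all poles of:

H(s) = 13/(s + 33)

Pole is where denominator = 0: s + 33 = 0, so s = -33.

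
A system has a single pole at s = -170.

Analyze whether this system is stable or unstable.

Pole at s = -170 is in the left half-plane. Stable.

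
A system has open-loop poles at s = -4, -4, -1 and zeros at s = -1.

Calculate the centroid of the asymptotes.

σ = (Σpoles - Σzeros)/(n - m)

σ = (Σpoles - Σzeros)/(n - m) = (-9 - (-1))/(3 - 1) = -8/2 = -4.0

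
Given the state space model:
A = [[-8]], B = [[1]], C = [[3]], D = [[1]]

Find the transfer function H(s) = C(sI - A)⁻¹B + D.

(sI - A)⁻¹ = 1/(s + 8). H(s) = 3×1/(s + 8) + 1 = (s + 11)/(s + 8).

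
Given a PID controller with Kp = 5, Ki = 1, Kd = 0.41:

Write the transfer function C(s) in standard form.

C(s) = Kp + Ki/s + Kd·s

Substituting values: C(s) = 5 + 1/s + 0.41s = (0.41s² + 5s + 1)/s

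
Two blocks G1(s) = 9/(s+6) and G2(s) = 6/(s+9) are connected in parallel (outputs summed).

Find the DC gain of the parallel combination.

Parallel: G_eq = G1 + G2. DC gain = G1(0) + G2(0) = 9/6 + 6/9 = 1.5 + 0.6667 = 2.1667.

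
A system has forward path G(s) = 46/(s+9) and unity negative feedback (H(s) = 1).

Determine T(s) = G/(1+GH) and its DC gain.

T(s) = G/(1+GH) = [46/(s+9)] / [1 + 46/(s+9)] = 46/(s+9+46) = 46/(s+55). DC gain = 46/55 = 0.8364.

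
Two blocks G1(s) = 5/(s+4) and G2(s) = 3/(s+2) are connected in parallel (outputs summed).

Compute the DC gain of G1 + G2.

Parallel: G_eq = G1 + G2. DC gain = G1(0) + G2(0) = 5/4 + 3/2 = 1.25 + 1.5 = 2.75.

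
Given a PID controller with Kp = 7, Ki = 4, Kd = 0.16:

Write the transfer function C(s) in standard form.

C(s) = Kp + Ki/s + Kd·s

Substituting values: C(s) = 7 + 4/s + 0.16s = (0.16s² + 7s + 4)/s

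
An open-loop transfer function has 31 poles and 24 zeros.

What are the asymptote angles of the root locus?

n - m = 31 - 24 = 7. Angles: θk = (2k + 1)·180°/7 = 25.71°, 77.14°, 128.57°, 180°, 231.43°, 282.86°, 334.29°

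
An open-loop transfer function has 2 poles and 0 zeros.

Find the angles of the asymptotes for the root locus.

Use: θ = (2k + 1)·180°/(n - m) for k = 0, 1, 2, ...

n - m = 2 - 0 = 2. Angles: θk = (2k + 1)·180°/2 = 90°, 270°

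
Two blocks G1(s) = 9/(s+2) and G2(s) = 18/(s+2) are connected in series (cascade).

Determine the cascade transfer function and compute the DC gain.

Series: multiply transfer functions. G_eq = 9/(s+2) × 18/(s+2) = 162/((s+2)(s+2)). DC gain = 162/(2×2) = 40.5.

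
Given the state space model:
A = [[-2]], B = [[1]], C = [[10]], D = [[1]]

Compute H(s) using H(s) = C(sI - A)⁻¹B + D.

(sI - A)⁻¹ = 1/(s + 2). H(s) = 10×1/(s + 2) + 1 = (s + 12)/(s + 2).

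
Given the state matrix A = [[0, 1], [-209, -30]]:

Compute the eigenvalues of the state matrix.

det(A - λI) = λ² - (-30)λ + 209 = (λ - (-11))(λ - (-19)). Eigenvalues: -11, -19.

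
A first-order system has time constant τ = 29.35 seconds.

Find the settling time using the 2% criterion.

For first-order system, 2% settling time ≈ 4τ = 4 × 29.35 = 117.4 s.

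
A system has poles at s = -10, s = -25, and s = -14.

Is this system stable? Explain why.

All poles are in the left half-plane. System is stable.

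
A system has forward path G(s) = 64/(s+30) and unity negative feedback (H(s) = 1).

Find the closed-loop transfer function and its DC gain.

T(s) = G/(1+GH) = [64/(s+30)] / [1 + 64/(s+30)] = 64/(s+30+64) = 64/(s+94). DC gain = 64/94 = 0.6809.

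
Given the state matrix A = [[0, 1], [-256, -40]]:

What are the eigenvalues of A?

det(A - λI) = λ² - (-40)λ + 256 = (λ - (-32))(λ - (-8)). Eigenvalues: -32, -8.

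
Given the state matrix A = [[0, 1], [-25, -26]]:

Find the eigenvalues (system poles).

det(A - λI) = λ² - (-26)λ + 25 = (λ - (-1))(λ - (-25)). Eigenvalues: -1, -25.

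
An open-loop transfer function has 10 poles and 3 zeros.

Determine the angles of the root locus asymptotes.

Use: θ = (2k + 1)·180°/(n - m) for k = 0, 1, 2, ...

n - m = 10 - 3 = 7. Angles: θk = (2k + 1)·180°/7 = 25.71°, 77.14°, 128.57°, 180°, 231.43°, 282.86°, 334.29°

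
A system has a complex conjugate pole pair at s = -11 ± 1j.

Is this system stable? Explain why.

Real part of poles is -11 (< 0, left half-plane). Stable.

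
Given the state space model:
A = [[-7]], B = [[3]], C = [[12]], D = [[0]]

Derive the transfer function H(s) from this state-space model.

(sI - A)⁻¹ = 1/(s + 7). H(s) = 12 × 3/(s + 7) + 0 = 36/(s + 7).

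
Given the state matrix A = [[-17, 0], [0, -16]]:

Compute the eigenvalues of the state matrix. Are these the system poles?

For diagonal matrix, eigenvalues are diagonal entries: λ₁ = -17, λ₂ = -16. Eigenvalues of A = system poles.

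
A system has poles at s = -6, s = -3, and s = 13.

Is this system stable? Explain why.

Pole(s) at s = 13 are not in the left half-plane. System is unstable.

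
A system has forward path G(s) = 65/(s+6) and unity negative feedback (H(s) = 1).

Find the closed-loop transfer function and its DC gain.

T(s) = G/(1+GH) = [65/(s+6)] / [1 + 65/(s+6)] = 65/(s+6+65) = 65/(s+71). DC gain = 65/71 = 0.9155.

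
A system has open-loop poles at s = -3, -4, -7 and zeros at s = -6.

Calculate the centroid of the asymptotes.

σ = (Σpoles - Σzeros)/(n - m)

σ = (Σpoles - Σzeros)/(n - m) = (-14 - (-6))/(3 - 1) = -8/2 = -4.0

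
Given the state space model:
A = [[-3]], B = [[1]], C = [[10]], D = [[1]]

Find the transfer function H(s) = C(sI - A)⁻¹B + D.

(sI - A)⁻¹ = 1/(s + 3). H(s) = 10×1/(s + 3) + 1 = (s + 13)/(s + 3).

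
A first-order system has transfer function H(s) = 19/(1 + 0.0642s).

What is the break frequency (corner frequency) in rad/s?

Corner frequency = 1/τ = 1/0.0642 = 15.576 rad/s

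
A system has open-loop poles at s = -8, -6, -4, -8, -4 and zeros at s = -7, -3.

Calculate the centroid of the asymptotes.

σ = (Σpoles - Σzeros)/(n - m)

σ = (Σpoles - Σzeros)/(n - m) = (-30 - (-10))/(5 - 2) = -20/3 = -6.67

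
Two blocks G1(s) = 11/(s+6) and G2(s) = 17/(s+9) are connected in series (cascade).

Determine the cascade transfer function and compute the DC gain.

Series: multiply transfer functions. G_eq = 11/(s+6) × 17/(s+9) = 187/((s+6)(s+9)). DC gain = 187/(6×9) = 3.4630.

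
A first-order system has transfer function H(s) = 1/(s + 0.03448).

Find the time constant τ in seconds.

For H(s) = 1/(s + 1/τ), the pole is at -1/τ = -0.03448, so τ = 1/0.03448 = 29 s.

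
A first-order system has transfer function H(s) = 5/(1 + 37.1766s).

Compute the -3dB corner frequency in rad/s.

Corner frequency = 1/τ = 1/37.1766 = 0.027 rad/s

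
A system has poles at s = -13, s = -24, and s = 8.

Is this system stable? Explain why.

Pole(s) at s = 8 are not in the left half-plane. System is unstable.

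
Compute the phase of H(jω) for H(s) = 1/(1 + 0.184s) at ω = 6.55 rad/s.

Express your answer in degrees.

Phase = -arctan(ωτ) = -arctan(6.55 × 0.184) = -50.3°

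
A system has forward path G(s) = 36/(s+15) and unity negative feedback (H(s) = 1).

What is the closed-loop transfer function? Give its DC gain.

T(s) = G/(1+GH) = [36/(s+15)] / [1 + 36/(s+15)] = 36/(s+15+36) = 36/(s+51). DC gain = 36/51 = 0.7059.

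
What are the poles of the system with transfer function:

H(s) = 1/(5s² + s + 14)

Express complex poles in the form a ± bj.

Discriminant = 1² - 4×5×14 = 1 - 280 = -279 < 0, so the poles are a complex conjugate pair s = (-1 ± j√279)/(2×5). Real part = -1/(2×5) = -1/10 = -0.1; imaginary part = ±√279/(2×5) ≈ 1.6703. Poles: s = -0.1 ± 1.6703j.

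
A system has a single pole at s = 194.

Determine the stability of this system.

Pole at s = 194 is in the right half-plane. Unstable.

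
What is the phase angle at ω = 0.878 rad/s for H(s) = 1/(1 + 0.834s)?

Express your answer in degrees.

Phase = -arctan(ωτ) = -arctan(0.878 × 0.834) = -36.2°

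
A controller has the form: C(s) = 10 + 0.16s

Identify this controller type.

This is a Proportional-Derivative (PD) controller.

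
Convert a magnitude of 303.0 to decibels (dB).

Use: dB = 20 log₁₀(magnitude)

dB = 20 log₁₀(303.0) = 49.6 dB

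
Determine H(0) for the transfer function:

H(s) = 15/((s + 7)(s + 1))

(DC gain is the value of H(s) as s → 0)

DC gain = H(0) = 15/(7 × 1) = 15/7 = 2.1429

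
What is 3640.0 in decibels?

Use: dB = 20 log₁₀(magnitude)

dB = 20 log₁₀(3640.0) = 71.2 dB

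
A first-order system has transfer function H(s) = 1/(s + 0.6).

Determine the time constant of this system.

For H(s) = 1/(s + 1/τ), the pole is at -1/τ = -0.6, so τ = 1/0.6 = 1.6667 s.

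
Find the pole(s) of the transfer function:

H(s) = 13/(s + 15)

Pole is where denominator = 0: s + 15 = 0, so s = -15.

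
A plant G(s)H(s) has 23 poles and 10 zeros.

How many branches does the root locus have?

Root locus has n branches where n = number of poles = 23.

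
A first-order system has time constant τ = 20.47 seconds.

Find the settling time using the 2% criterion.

For first-order system, 2% settling time ≈ 4τ = 4 × 20.47 = 81.88 s.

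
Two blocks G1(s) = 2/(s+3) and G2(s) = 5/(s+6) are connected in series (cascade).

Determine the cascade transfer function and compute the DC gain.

Series: multiply transfer functions. G_eq = 2/(s+3) × 5/(s+6) = 10/((s+3)(s+6)). DC gain = 10/(3×6) = 0.5556.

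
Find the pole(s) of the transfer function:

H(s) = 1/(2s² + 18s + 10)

Discriminant = 18² - 4×2×10 = 324 - 80 = 244 > 0, so two distinct real poles. Using quadratic formula: s = (-18 ± √244)/(2×2) = (-18 ± √244)/4, with √244 ≈ 15.6205. s₁ ≈ -0.5949, s₂ ≈ -8.4051. Poles: s₁ = -0.5949, s₂ = -8.4051.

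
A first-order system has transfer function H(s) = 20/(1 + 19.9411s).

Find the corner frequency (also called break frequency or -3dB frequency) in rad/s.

Corner frequency = 1/τ = 1/19.9411 = 0.05 rad/s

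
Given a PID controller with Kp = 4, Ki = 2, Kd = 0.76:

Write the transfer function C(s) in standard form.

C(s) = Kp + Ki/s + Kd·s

Substituting values: C(s) = 4 + 2/s + 0.76s = (0.76s² + 4s + 2)/s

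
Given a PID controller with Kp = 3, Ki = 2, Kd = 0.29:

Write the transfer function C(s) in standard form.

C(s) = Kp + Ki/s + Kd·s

Substituting values: C(s) = 3 + 2/s + 0.29s = (0.29s² + 3s + 2)/s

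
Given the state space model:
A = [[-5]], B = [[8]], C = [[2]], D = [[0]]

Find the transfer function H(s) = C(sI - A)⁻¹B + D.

(sI - A)⁻¹ = 1/(s + 5). H(s) = 2 × 8/(s + 5) + 0 = 16/(s + 5).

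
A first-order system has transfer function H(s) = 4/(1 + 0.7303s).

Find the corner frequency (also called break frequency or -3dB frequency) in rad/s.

Corner frequency = 1/τ = 1/0.7303 = 1.369 rad/s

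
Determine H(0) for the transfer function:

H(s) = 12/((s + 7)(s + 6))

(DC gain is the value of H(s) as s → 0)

DC gain = H(0) = 12/(7 × 6) = 12/42 = 0.2857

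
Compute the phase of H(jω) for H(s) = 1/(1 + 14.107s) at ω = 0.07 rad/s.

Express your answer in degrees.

Phase = -arctan(ωτ) = -arctan(0.07 × 14.107) = -44.6°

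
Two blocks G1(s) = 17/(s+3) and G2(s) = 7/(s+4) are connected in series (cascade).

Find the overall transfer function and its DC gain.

Series: multiply transfer functions. G_eq = 17/(s+3) × 7/(s+4) = 119/((s+3)(s+4)). DC gain = 119/(3×4) = 9.9167.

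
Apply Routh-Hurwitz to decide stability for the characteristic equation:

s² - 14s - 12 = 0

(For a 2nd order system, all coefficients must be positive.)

Coefficients: 1, -14, -12. b=-14, c=-12 not positive, so system is unstable.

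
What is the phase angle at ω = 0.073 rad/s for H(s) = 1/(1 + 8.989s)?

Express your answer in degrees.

Phase = -arctan(ωτ) = -arctan(0.073 × 8.989) = -33.3°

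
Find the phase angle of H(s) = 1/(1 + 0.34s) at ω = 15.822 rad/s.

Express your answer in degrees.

Phase = -arctan(ωτ) = -arctan(15.822 × 0.34) = -79.5°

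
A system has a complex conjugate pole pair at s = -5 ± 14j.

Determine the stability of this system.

Real part of poles is -5 (< 0, left half-plane). Stable.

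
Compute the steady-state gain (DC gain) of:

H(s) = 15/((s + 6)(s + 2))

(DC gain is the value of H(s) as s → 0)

DC gain = H(0) = 15/(6 × 2) = 15/12 = 1.25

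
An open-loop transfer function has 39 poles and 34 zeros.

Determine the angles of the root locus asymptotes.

n - m = 39 - 34 = 5. Angles: θk = (2k + 1)·180°/5 = 36°, 108°, 180°, 252°, 324°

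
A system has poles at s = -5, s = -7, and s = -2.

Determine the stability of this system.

All poles are in the left half-plane. System is stable.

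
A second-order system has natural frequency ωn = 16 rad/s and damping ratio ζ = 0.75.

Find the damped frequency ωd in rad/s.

ωd = ωn√(1 - ζ²) = 16√(1 - 0.75²) = 10.58 rad/s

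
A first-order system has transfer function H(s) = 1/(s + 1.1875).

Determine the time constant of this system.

For H(s) = 1/(s + 1/τ), the pole is at -1/τ = -1.1875, so τ = 1/1.1875 = 0.8421 s.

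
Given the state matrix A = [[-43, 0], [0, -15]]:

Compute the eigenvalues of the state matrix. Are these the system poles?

For diagonal matrix, eigenvalues are diagonal entries: λ₁ = -43, λ₂ = -15. Eigenvalues of A = system poles.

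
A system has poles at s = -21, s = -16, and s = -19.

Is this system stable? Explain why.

All poles are in the left half-plane. System is stable.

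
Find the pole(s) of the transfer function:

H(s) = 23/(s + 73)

Pole is where denominator = 0: s + 73 = 0, so s = -73.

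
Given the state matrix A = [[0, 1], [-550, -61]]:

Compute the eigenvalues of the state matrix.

det(A - λI) = λ² - (-61)λ + 550 = (λ - (-50))(λ - (-11)). Eigenvalues: -50, -11.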